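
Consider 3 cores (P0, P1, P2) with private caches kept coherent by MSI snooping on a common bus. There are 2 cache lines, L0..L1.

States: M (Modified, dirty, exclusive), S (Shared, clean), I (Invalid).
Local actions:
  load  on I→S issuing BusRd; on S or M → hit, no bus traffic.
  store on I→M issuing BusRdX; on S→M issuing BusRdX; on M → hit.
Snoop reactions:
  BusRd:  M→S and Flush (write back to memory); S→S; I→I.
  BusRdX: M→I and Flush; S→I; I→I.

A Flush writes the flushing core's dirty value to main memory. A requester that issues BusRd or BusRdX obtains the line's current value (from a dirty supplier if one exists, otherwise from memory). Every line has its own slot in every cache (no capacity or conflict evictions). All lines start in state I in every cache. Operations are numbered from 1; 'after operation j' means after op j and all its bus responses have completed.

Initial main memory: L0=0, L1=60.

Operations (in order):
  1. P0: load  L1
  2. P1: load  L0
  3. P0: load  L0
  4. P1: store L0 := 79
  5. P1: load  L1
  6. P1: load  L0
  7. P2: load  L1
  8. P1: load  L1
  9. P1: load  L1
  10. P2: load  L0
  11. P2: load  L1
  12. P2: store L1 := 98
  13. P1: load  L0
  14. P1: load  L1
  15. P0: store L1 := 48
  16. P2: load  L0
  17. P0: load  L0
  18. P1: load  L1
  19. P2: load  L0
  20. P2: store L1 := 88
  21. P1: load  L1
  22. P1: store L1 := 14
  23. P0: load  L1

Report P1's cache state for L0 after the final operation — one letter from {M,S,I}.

  op1 P0: load  L1 → S/I/I on L1; bus BusRd; mem=60
  op2 P1: load  L0 → I/S/I on L0; bus BusRd; mem=0
  op3 P0: load  L0 → S/S/I on L0; bus BusRd; mem=0
  op4 P1: store L0 := 79 → I/M/I on L0; bus BusRdX; mem=0
  op5 P1: load  L1 → S/S/I on L1; bus BusRd; mem=60
  op6 P1: load  L0 → I/M/I on L0; bus (none); mem=0
  op7 P2: load  L1 → S/S/S on L1; bus BusRd; mem=60
  op8 P1: load  L1 → S/S/S on L1; bus (none); mem=60
  op9 P1: load  L1 → S/S/S on L1; bus (none); mem=60
  op10 P2: load  L0 → I/S/S on L0; bus BusRd Flush; mem=79
  op11 P2: load  L1 → S/S/S on L1; bus (none); mem=60
  op12 P2: store L1 := 98 → I/I/M on L1; bus BusRdX; mem=60
  op13 P1: load  L0 → I/S/S on L0; bus (none); mem=79
  op14 P1: load  L1 → I/S/S on L1; bus BusRd Flush; mem=98
  op15 P0: store L1 := 48 → M/I/I on L1; bus BusRdX; mem=98
  op16 P2: load  L0 → I/S/S on L0; bus (none); mem=79
  op17 P0: load  L0 → S/S/S on L0; bus BusRd; mem=79
  op18 P1: load  L1 → S/S/I on L1; bus BusRd Flush; mem=48
  op19 P2: load  L0 → S/S/S on L0; bus (none); mem=79
  op20 P2: store L1 := 88 → I/I/M on L1; bus BusRdX; mem=48
  op21 P1: load  L1 → I/S/S on L1; bus BusRd Flush; mem=88
  op22 P1: store L1 := 14 → I/M/I on L1; bus BusRdX; mem=88
  op23 P0: load  L1 → S/S/I on L1; bus BusRd Flush; mem=14

state = S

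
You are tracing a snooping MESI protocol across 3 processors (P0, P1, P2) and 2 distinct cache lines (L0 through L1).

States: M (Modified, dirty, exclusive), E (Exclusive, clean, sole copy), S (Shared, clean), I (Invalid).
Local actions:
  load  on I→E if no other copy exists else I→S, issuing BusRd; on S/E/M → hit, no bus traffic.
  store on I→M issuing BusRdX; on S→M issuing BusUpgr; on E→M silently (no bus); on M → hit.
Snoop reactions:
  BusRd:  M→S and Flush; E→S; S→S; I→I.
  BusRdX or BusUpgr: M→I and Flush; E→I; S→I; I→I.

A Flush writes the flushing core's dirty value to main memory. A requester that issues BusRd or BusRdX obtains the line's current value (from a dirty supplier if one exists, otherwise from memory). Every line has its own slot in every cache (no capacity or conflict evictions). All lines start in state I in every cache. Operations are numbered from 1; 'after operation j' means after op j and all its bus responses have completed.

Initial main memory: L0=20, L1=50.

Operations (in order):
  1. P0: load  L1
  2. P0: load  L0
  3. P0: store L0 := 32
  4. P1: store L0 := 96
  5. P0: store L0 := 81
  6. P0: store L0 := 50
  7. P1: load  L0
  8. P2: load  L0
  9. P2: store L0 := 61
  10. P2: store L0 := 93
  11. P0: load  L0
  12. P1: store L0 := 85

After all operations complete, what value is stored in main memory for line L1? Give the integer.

step 1: P0: load  L1  ⟶  EII  (L1)  txn=BusRd  M[L1]=50
step 2: P0: load  L0  ⟶  EII  (L0)  txn=BusRd  M[L0]=20
step 3: P0: store L0 := 32  ⟶  MII  (L0)  txn=∅  M[L0]=20
step 4: P1: store L0 := 96  ⟶  IMI  (L0)  txn=BusRdX+Flush  M[L0]=32
step 5: P0: store L0 := 81  ⟶  MII  (L0)  txn=BusRdX+Flush  M[L0]=96
step 6: P0: store L0 := 50  ⟶  MII  (L0)  txn=∅  M[L0]=96
step 7: P1: load  L0  ⟶  SSI  (L0)  txn=BusRd+Flush  M[L0]=50
step 8: P2: load  L0  ⟶  SSS  (L0)  txn=BusRd  M[L0]=50
step 9: P2: store L0 := 61  ⟶  IIM  (L0)  txn=BusUpgr  M[L0]=50
step 10: P2: store L0 := 93  ⟶  IIM  (L0)  txn=∅  M[L0]=50
step 11: P0: load  L0  ⟶  SIS  (L0)  txn=BusRd+Flush  M[L0]=93
step 12: P1: store L0 := 85  ⟶  IMI  (L0)  txn=BusRdX  M[L0]=93

memory[L1] = 50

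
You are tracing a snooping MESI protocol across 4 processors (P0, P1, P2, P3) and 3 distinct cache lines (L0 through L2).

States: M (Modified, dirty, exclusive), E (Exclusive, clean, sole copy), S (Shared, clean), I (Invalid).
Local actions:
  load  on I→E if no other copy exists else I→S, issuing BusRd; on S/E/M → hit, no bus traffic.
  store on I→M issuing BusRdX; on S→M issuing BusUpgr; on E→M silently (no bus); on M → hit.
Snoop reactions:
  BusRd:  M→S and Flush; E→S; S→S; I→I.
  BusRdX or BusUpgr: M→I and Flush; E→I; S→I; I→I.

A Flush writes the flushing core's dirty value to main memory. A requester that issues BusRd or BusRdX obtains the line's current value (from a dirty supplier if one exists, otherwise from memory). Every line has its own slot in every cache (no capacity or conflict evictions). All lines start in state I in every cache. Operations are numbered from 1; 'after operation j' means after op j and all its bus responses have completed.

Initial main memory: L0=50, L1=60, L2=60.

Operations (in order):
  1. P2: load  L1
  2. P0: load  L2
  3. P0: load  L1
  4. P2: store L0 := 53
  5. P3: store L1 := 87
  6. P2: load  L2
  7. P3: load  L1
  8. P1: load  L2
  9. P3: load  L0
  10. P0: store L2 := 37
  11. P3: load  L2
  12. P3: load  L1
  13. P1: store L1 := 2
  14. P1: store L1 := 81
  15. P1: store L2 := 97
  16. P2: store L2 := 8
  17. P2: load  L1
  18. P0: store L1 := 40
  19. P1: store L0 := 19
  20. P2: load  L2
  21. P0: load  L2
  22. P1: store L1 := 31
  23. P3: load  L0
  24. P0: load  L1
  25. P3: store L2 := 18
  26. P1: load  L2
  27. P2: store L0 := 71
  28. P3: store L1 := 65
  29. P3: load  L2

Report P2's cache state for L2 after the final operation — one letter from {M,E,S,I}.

state = I

step 1: P2: load  L1  ⟶  IIEI  (L1)  txn=BusRd  M[L1]=60
step 2: P0: load  L2  ⟶  EIII  (L2)  txn=BusRd  M[L2]=60
step 3: P0: load  L1  ⟶  SISI  (L1)  txn=BusRd  M[L1]=60
step 4: P2: store L0 := 53  ⟶  IIMI  (L0)  txn=BusRdX  M[L0]=50
step 5: P3: store L1 := 87  ⟶  IIIM  (L1)  txn=BusRdX  M[L1]=60
step 6: P2: load  L2  ⟶  SISI  (L2)  txn=BusRd  M[L2]=60
step 7: P3: load  L1  ⟶  IIIM  (L1)  txn=∅  M[L1]=60
step 8: P1: load  L2  ⟶  SSSI  (L2)  txn=BusRd  M[L2]=60
step 9: P3: load  L0  ⟶  IISS  (L0)  txn=BusRd+Flush  M[L0]=53
step 10: P0: store L2 := 37  ⟶  MIII  (L2)  txn=BusUpgr  M[L2]=60
step 11: P3: load  L2  ⟶  SIIS  (L2)  txn=BusRd+Flush  M[L2]=37
step 12: P3: load  L1  ⟶  IIIM  (L1)  txn=∅  M[L1]=60
step 13: P1: store L1 := 2  ⟶  IMII  (L1)  txn=BusRdX+Flush  M[L1]=87
step 14: P1: store L1 := 81  ⟶  IMII  (L1)  txn=∅  M[L1]=87
step 15: P1: store L2 := 97  ⟶  IMII  (L2)  txn=BusRdX  M[L2]=37
step 16: P2: store L2 := 8  ⟶  IIMI  (L2)  txn=BusRdX+Flush  M[L2]=97
step 17: P2: load  L1  ⟶  ISSI  (L1)  txn=BusRd+Flush  M[L1]=81
step 18: P0: store L1 := 40  ⟶  MIII  (L1)  txn=BusRdX  M[L1]=81
step 19: P1: store L0 := 19  ⟶  IMII  (L0)  txn=BusRdX  M[L0]=53
step 20: P2: load  L2  ⟶  IIMI  (L2)  txn=∅  M[L2]=97
step 21: P0: load  L2  ⟶  SISI  (L2)  txn=BusRd+Flush  M[L2]=8
step 22: P1: store L1 := 31  ⟶  IMII  (L1)  txn=BusRdX+Flush  M[L1]=40
step 23: P3: load  L0  ⟶  ISIS  (L0)  txn=BusRd+Flush  M[L0]=19
step 24: P0: load  L1  ⟶  SSII  (L1)  txn=BusRd+Flush  M[L1]=31
step 25: P3: store L2 := 18  ⟶  IIIM  (L2)  txn=BusRdX  M[L2]=8
step 26: P1: load  L2  ⟶  ISIS  (L2)  txn=BusRd+Flush  M[L2]=18
step 27: P2: store L0 := 71  ⟶  IIMI  (L0)  txn=BusRdX  M[L0]=19
step 28: P3: store L1 := 65  ⟶  IIIM  (L1)  txn=BusRdX  M[L1]=31
step 29: P3: load  L2  ⟶  ISIS  (L2)  txn=∅  M[L2]=18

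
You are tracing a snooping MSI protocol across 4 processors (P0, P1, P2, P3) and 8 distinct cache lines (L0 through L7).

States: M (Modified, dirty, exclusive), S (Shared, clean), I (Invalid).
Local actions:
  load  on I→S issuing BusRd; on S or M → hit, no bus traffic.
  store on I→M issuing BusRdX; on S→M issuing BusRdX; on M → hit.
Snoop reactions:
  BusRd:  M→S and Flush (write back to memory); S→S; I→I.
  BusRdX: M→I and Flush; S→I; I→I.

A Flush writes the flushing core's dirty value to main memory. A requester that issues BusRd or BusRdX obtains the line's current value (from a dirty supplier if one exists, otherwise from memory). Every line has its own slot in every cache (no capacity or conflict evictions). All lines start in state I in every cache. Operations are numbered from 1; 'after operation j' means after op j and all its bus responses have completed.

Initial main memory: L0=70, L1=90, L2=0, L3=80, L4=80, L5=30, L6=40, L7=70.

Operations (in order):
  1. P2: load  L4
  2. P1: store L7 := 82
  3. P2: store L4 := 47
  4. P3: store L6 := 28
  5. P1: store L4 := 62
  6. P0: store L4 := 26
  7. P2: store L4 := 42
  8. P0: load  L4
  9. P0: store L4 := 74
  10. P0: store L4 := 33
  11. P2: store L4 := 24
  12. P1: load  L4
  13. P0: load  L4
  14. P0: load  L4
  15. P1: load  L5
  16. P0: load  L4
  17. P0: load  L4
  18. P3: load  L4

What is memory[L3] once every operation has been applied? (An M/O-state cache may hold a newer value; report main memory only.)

memory[L3] = 80

step 1: P2: load  L4  ⟶  IISI  (L4)  txn=BusRd  M[L4]=80
step 2: P1: store L7 := 82  ⟶  IMII  (L7)  txn=BusRdX  M[L7]=70
step 3: P2: store L4 := 47  ⟶  IIMI  (L4)  txn=BusRdX  M[L4]=80
step 4: P3: store L6 := 28  ⟶  IIIM  (L6)  txn=BusRdX  M[L6]=40
step 5: P1: store L4 := 62  ⟶  IMII  (L4)  txn=BusRdX+Flush  M[L4]=47
step 6: P0: store L4 := 26  ⟶  MIII  (L4)  txn=BusRdX+Flush  M[L4]=62
step 7: P2: store L4 := 42  ⟶  IIMI  (L4)  txn=BusRdX+Flush  M[L4]=26
step 8: P0: load  L4  ⟶  SISI  (L4)  txn=BusRd+Flush  M[L4]=42
step 9: P0: store L4 := 74  ⟶  MIII  (L4)  txn=BusRdX  M[L4]=42
step 10: P0: store L4 := 33  ⟶  MIII  (L4)  txn=∅  M[L4]=42
step 11: P2: store L4 := 24  ⟶  IIMI  (L4)  txn=BusRdX+Flush  M[L4]=33
step 12: P1: load  L4  ⟶  ISSI  (L4)  txn=BusRd+Flush  M[L4]=24
step 13: P0: load  L4  ⟶  SSSI  (L4)  txn=BusRd  M[L4]=24
step 14: P0: load  L4  ⟶  SSSI  (L4)  txn=∅  M[L4]=24
step 15: P1: load  L5  ⟶  ISII  (L5)  txn=BusRd  M[L5]=30
step 16: P0: load  L4  ⟶  SSSI  (L4)  txn=∅  M[L4]=24
step 17: P0: load  L4  ⟶  SSSI  (L4)  txn=∅  M[L4]=24
step 18: P3: load  L4  ⟶  SSSS  (L4)  txn=BusRd  M[L4]=24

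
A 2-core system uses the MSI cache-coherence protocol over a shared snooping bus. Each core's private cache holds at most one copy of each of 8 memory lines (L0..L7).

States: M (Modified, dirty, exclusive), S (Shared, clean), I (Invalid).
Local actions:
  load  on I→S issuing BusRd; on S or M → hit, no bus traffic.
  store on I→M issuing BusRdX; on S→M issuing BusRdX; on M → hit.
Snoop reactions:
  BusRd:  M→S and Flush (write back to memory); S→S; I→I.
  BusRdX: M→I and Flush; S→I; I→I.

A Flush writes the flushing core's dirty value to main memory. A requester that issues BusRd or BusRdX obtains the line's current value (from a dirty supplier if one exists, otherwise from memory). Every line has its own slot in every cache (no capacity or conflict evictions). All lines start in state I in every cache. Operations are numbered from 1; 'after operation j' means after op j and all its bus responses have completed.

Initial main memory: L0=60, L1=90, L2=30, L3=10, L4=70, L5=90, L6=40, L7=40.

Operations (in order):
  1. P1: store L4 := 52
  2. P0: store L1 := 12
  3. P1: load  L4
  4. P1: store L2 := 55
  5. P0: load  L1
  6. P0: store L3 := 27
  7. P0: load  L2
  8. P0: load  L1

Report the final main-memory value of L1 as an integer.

[1] P1: store L4 := 52 | P0:I, P1:M(52) | bus: BusRdX
[2] P0: store L1 := 12 | P0:M(12), P1:I | bus: BusRdX
[3] P1: load  L4 | P0:I, P1:M(52) | bus: none
[4] P1: store L2 := 55 | P0:I, P1:M(55) | bus: BusRdX
[5] P0: load  L1 | P0:M(12), P1:I | bus: none
[6] P0: store L3 := 27 | P0:M(27), P1:I | bus: BusRdX
[7] P0: load  L2 | P0:S(55), P1:S(55) | bus: BusRd,Flush
[8] P0: load  L1 | P0:M(12), P1:I | bus: none

memory[L1] = 90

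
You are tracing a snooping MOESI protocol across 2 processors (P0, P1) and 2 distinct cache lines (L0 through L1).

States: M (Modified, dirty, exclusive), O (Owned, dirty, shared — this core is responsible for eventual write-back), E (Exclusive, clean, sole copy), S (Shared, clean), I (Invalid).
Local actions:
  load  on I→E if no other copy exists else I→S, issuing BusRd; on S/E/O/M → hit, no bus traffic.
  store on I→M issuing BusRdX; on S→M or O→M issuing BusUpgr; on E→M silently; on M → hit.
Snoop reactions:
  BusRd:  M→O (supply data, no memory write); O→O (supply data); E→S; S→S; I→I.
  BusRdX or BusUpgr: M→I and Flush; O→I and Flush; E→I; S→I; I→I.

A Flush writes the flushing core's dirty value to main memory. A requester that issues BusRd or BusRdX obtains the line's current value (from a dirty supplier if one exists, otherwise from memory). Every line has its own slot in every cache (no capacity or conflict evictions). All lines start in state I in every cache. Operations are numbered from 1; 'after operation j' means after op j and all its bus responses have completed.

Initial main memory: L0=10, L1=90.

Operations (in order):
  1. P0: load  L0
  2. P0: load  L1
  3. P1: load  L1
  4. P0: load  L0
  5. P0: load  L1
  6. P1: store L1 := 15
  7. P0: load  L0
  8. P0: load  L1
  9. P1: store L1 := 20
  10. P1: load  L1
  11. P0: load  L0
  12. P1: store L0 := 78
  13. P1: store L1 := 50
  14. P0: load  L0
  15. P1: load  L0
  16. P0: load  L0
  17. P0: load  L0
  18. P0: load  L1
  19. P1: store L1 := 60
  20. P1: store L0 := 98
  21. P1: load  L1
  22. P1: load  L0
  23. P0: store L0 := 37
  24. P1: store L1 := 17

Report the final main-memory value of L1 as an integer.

memory[L1] = 90

1. P0: load  L0  bus=[BusRd]  L0: P0=E P1=I  mem[L0]=10
2. P0: load  L1  bus=[BusRd]  L1: P0=E P1=I  mem[L1]=90
3. P1: load  L1  bus=[BusRd]  L1: P0=S P1=S  mem[L1]=90
4. P0: load  L0  bus=[-]  L0: P0=E P1=I  mem[L0]=10
5. P0: load  L1  bus=[-]  L1: P0=S P1=S  mem[L1]=90
6. P1: store L1 := 15  bus=[BusUpgr]  L1: P0=I P1=M  mem[L1]=90
7. P0: load  L0  bus=[-]  L0: P0=E P1=I  mem[L0]=10
8. P0: load  L1  bus=[BusRd]  L1: P0=S P1=O  mem[L1]=90
9. P1: store L1 := 20  bus=[BusUpgr]  L1: P0=I P1=M  mem[L1]=90
10. P1: load  L1  bus=[-]  L1: P0=I P1=M  mem[L1]=90
11. P0: load  L0  bus=[-]  L0: P0=E P1=I  mem[L0]=10
12. P1: store L0 := 78  bus=[BusRdX]  L0: P0=I P1=M  mem[L0]=10
13. P1: store L1 := 50  bus=[-]  L1: P0=I P1=M  mem[L1]=90
14. P0: load  L0  bus=[BusRd]  L0: P0=S P1=O  mem[L0]=10
15. P1: load  L0  bus=[-]  L0: P0=S P1=O  mem[L0]=10
16. P0: load  L0  bus=[-]  L0: P0=S P1=O  mem[L0]=10
17. P0: load  L0  bus=[-]  L0: P0=S P1=O  mem[L0]=10
18. P0: load  L1  bus=[BusRd]  L1: P0=S P1=O  mem[L1]=90
19. P1: store L1 := 60  bus=[BusUpgr]  L1: P0=I P1=M  mem[L1]=90
20. P1: store L0 := 98  bus=[BusUpgr]  L0: P0=I P1=M  mem[L0]=10
21. P1: load  L1  bus=[-]  L1: P0=I P1=M  mem[L1]=90
22. P1: load  L0  bus=[-]  L0: P0=I P1=M  mem[L0]=10
23. P0: store L0 := 37  bus=[BusRdX,Flush]  L0: P0=M P1=I  mem[L0]=98
24. P1: store L1 := 17  bus=[-]  L1: P0=I P1=M  mem[L1]=90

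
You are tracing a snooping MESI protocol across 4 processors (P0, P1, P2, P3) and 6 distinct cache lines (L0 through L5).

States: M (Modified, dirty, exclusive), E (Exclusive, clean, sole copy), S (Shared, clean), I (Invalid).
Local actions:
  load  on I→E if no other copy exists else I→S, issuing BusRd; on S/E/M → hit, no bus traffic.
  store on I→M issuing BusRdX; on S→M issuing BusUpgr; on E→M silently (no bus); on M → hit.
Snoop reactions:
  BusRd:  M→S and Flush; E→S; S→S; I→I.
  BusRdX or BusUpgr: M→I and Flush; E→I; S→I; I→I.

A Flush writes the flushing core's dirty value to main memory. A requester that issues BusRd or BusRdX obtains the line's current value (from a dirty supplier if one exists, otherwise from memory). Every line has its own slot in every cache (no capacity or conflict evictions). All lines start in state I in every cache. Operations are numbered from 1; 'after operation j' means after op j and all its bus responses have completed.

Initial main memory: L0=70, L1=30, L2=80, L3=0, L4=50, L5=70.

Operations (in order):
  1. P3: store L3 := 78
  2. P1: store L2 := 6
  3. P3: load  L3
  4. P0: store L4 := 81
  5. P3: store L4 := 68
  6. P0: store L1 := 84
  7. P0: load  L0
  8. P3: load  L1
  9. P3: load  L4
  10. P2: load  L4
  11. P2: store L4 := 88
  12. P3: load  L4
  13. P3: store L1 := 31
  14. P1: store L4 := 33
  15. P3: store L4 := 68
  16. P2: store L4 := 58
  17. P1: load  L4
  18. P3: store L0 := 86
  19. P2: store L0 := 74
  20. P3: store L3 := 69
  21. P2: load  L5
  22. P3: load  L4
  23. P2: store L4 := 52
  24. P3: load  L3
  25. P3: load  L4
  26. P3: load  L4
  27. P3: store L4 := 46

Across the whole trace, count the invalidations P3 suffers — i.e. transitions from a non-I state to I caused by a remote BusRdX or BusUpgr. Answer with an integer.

invalidations = 5

step 1: P3: store L3 := 78  ⟶  IIIM  (L3)  txn=BusRdX  M[L3]=0
step 2: P1: store L2 := 6  ⟶  IMII  (L2)  txn=BusRdX  M[L2]=80
step 3: P3: load  L3  ⟶  IIIM  (L3)  txn=∅  M[L3]=0
step 4: P0: store L4 := 81  ⟶  MIII  (L4)  txn=BusRdX  M[L4]=50
step 5: P3: store L4 := 68  ⟶  IIIM  (L4)  txn=BusRdX+Flush  M[L4]=81
step 6: P0: store L1 := 84  ⟶  MIII  (L1)  txn=BusRdX  M[L1]=30
step 7: P0: load  L0  ⟶  EIII  (L0)  txn=BusRd  M[L0]=70
step 8: P3: load  L1  ⟶  SIIS  (L1)  txn=BusRd+Flush  M[L1]=84
step 9: P3: load  L4  ⟶  IIIM  (L4)  txn=∅  M[L4]=81
step 10: P2: load  L4  ⟶  IISS  (L4)  txn=BusRd+Flush  M[L4]=68
step 11: P2: store L4 := 88  ⟶  IIMI  (L4)  txn=BusUpgr  M[L4]=68
step 12: P3: load  L4  ⟶  IISS  (L4)  txn=BusRd+Flush  M[L4]=88
step 13: P3: store L1 := 31  ⟶  IIIM  (L1)  txn=BusUpgr  M[L1]=84
step 14: P1: store L4 := 33  ⟶  IMII  (L4)  txn=BusRdX  M[L4]=88
step 15: P3: store L4 := 68  ⟶  IIIM  (L4)  txn=BusRdX+Flush  M[L4]=33
step 16: P2: store L4 := 58  ⟶  IIMI  (L4)  txn=BusRdX+Flush  M[L4]=68
step 17: P1: load  L4  ⟶  ISSI  (L4)  txn=BusRd+Flush  M[L4]=58
step 18: P3: store L0 := 86  ⟶  IIIM  (L0)  txn=BusRdX  M[L0]=70
step 19: P2: store L0 := 74  ⟶  IIMI  (L0)  txn=BusRdX+Flush  M[L0]=86
step 20: P3: store L3 := 69  ⟶  IIIM  (L3)  txn=∅  M[L3]=0
step 21: P2: load  L5  ⟶  IIEI  (L5)  txn=BusRd  M[L5]=70
step 22: P3: load  L4  ⟶  ISSS  (L4)  txn=BusRd  M[L4]=58
step 23: P2: store L4 := 52  ⟶  IIMI  (L4)  txn=BusUpgr  M[L4]=58
step 24: P3: load  L3  ⟶  IIIM  (L3)  txn=∅  M[L3]=0
step 25: P3: load  L4  ⟶  IISS  (L4)  txn=BusRd+Flush  M[L4]=52
step 26: P3: load  L4  ⟶  IISS  (L4)  txn=∅  M[L4]=52
step 27: P3: store L4 := 46  ⟶  IIIM  (L4)  txn=BusUpgr  M[L4]=52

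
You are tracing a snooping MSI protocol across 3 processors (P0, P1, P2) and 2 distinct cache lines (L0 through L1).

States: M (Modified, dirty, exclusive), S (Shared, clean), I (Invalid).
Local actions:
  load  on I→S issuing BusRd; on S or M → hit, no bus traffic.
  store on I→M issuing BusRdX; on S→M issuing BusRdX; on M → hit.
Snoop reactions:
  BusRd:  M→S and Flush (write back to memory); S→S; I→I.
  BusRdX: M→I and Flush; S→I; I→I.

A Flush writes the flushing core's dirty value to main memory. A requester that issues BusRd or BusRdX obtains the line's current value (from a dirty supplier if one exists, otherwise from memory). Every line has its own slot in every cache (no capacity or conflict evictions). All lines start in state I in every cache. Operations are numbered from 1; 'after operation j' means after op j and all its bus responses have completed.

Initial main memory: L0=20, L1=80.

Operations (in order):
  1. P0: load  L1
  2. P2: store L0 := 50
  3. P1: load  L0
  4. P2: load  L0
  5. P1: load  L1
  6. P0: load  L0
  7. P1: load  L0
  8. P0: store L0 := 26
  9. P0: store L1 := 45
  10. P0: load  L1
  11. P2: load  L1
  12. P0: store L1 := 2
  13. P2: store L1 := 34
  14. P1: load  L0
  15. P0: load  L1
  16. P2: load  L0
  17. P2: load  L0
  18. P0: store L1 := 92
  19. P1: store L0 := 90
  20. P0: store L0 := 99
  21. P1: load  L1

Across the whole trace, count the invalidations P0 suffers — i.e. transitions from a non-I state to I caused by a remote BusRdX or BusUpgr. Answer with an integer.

invalidations = 2

step 1: P0: load  L1  ⟶  SII  (L1)  txn=BusRd  M[L1]=80
step 2: P2: store L0 := 50  ⟶  IIM  (L0)  txn=BusRdX  M[L0]=20
step 3: P1: load  L0  ⟶  ISS  (L0)  txn=BusRd+Flush  M[L0]=50
step 4: P2: load  L0  ⟶  ISS  (L0)  txn=∅  M[L0]=50
step 5: P1: load  L1  ⟶  SSI  (L1)  txn=BusRd  M[L1]=80
step 6: P0: load  L0  ⟶  SSS  (L0)  txn=BusRd  M[L0]=50
step 7: P1: load  L0  ⟶  SSS  (L0)  txn=∅  M[L0]=50
step 8: P0: store L0 := 26  ⟶  MII  (L0)  txn=BusRdX  M[L0]=50
step 9: P0: store L1 := 45  ⟶  MII  (L1)  txn=BusRdX  M[L1]=80
step 10: P0: load  L1  ⟶  MII  (L1)  txn=∅  M[L1]=80
step 11: P2: load  L1  ⟶  SIS  (L1)  txn=BusRd+Flush  M[L1]=45
step 12: P0: store L1 := 2  ⟶  MII  (L1)  txn=BusRdX  M[L1]=45
step 13: P2: store L1 := 34  ⟶  IIM  (L1)  txn=BusRdX+Flush  M[L1]=2
step 14: P1: load  L0  ⟶  SSI  (L0)  txn=BusRd+Flush  M[L0]=26
step 15: P0: load  L1  ⟶  SIS  (L1)  txn=BusRd+Flush  M[L1]=34
step 16: P2: load  L0  ⟶  SSS  (L0)  txn=BusRd  M[L0]=26
step 17: P2: load  L0  ⟶  SSS  (L0)  txn=∅  M[L0]=26
step 18: P0: store L1 := 92  ⟶  MII  (L1)  txn=BusRdX  M[L1]=34
step 19: P1: store L0 := 90  ⟶  IMI  (L0)  txn=BusRdX  M[L0]=26
step 20: P0: store L0 := 99  ⟶  MII  (L0)  txn=BusRdX+Flush  M[L0]=90
step 21: P1: load  L1  ⟶  SSI  (L1)  txn=BusRd+Flush  M[L1]=92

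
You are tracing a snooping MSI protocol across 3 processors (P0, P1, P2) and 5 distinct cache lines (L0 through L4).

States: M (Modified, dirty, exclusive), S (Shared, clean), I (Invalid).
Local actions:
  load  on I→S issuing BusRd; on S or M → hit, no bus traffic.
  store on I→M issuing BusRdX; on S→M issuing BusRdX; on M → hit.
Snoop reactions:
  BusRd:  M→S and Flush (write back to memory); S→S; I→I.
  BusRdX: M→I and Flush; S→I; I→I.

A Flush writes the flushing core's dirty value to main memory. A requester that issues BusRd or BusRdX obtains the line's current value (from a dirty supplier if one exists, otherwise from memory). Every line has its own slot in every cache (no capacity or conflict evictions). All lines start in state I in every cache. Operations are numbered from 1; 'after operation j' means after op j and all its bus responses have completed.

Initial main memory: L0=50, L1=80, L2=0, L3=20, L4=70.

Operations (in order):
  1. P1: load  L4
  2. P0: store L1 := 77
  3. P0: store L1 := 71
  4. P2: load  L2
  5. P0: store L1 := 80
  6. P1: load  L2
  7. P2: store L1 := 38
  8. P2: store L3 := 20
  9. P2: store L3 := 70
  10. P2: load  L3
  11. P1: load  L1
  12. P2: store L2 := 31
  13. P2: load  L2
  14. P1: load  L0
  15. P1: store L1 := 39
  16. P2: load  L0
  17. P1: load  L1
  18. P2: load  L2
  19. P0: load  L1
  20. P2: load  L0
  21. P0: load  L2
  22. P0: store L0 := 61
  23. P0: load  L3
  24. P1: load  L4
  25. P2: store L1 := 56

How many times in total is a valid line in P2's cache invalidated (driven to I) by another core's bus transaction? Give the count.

[1] P1: load  L4 | P0:I, P1:S(70), P2:I | bus: BusRd
[2] P0: store L1 := 77 | P0:M(77), P1:I, P2:I | bus: BusRdX
[3] P0: store L1 := 71 | P0:M(71), P1:I, P2:I | bus: none
[4] P2: load  L2 | P0:I, P1:I, P2:S(0) | bus: BusRd
[5] P0: store L1 := 80 | P0:M(80), P1:I, P2:I | bus: none
[6] P1: load  L2 | P0:I, P1:S(0), P2:S(0) | bus: BusRd
[7] P2: store L1 := 38 | P0:I, P1:I, P2:M(38) | bus: BusRdX,Flush
[8] P2: store L3 := 20 | P0:I, P1:I, P2:M(20) | bus: BusRdX
[9] P2: store L3 := 70 | P0:I, P1:I, P2:M(70) | bus: none
[10] P2: load  L3 | P0:I, P1:I, P2:M(70) | bus: none
[11] P1: load  L1 | P0:I, P1:S(38), P2:S(38) | bus: BusRd,Flush
[12] P2: store L2 := 31 | P0:I, P1:I, P2:M(31) | bus: BusRdX
[13] P2: load  L2 | P0:I, P1:I, P2:M(31) | bus: none
[14] P1: load  L0 | P0:I, P1:S(50), P2:I | bus: BusRd
[15] P1: store L1 := 39 | P0:I, P1:M(39), P2:I | bus: BusRdX
[16] P2: load  L0 | P0:I, P1:S(50), P2:S(50) | bus: BusRd
[17] P1: load  L1 | P0:I, P1:M(39), P2:I | bus: none
[18] P2: load  L2 | P0:I, P1:I, P2:M(31) | bus: none
[19] P0: load  L1 | P0:S(39), P1:S(39), P2:I | bus: BusRd,Flush
[20] P2: load  L0 | P0:I, P1:S(50), P2:S(50) | bus: none
[21] P0: load  L2 | P0:S(31), P1:I, P2:S(31) | bus: BusRd,Flush
[22] P0: store L0 := 61 | P0:M(61), P1:I, P2:I | bus: BusRdX
[23] P0: load  L3 | P0:S(70), P1:I, P2:S(70) | bus: BusRd,Flush
[24] P1: load  L4 | P0:I, P1:S(70), P2:I | bus: none
[25] P2: store L1 := 56 | P0:I, P1:I, P2:M(56) | bus: BusRdX

invalidations = 2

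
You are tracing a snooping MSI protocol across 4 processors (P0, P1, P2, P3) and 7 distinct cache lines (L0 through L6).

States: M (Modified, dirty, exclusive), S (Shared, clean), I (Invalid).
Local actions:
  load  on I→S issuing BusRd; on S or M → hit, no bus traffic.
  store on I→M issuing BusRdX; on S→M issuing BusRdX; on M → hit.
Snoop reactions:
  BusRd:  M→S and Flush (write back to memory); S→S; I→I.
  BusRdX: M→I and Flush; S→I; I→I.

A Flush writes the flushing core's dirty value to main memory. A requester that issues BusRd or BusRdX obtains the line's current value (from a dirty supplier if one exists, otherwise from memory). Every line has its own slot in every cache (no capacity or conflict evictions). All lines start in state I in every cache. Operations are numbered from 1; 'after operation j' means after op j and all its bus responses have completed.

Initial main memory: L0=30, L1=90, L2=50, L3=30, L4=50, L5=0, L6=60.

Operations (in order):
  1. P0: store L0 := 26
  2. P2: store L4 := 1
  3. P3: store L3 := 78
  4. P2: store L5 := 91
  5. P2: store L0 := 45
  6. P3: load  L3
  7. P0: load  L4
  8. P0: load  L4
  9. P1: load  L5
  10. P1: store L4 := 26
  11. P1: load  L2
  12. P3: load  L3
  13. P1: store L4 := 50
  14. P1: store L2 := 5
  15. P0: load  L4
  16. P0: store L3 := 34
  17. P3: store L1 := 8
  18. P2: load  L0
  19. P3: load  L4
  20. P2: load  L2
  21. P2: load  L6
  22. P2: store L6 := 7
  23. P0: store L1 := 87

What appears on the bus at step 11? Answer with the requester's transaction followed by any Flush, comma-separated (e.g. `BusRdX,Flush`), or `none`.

bus = BusRd

1. P0: store L0 := 26  bus=[BusRdX]  L0: P0=M P1=I P2=I P3=I  mem[L0]=30
2. P2: store L4 := 1  bus=[BusRdX]  L4: P0=I P1=I P2=M P3=I  mem[L4]=50
3. P3: store L3 := 78  bus=[BusRdX]  L3: P0=I P1=I P2=I P3=M  mem[L3]=30
4. P2: store L5 := 91  bus=[BusRdX]  L5: P0=I P1=I P2=M P3=I  mem[L5]=0
5. P2: store L0 := 45  bus=[BusRdX,Flush]  L0: P0=I P1=I P2=M P3=I  mem[L0]=26
6. P3: load  L3  bus=[-]  L3: P0=I P1=I P2=I P3=M  mem[L3]=30
7. P0: load  L4  bus=[BusRd,Flush]  L4: P0=S P1=I P2=S P3=I  mem[L4]=1
8. P0: load  L4  bus=[-]  L4: P0=S P1=I P2=S P3=I  mem[L4]=1
9. P1: load  L5  bus=[BusRd,Flush]  L5: P0=I P1=S P2=S P3=I  mem[L5]=91
10. P1: store L4 := 26  bus=[BusRdX]  L4: P0=I P1=M P2=I P3=I  mem[L4]=1
11. P1: load  L2  bus=[BusRd]  L2: P0=I P1=S P2=I P3=I  mem[L2]=50
12. P3: load  L3  bus=[-]  L3: P0=I P1=I P2=I P3=M  mem[L3]=30
13. P1: store L4 := 50  bus=[-]  L4: P0=I P1=M P2=I P3=I  mem[L4]=1
14. P1: store L2 := 5  bus=[BusRdX]  L2: P0=I P1=M P2=I P3=I  mem[L2]=50
15. P0: load  L4  bus=[BusRd,Flush]  L4: P0=S P1=S P2=I P3=I  mem[L4]=50
16. P0: store L3 := 34  bus=[BusRdX,Flush]  L3: P0=M P1=I P2=I P3=I  mem[L3]=78
17. P3: store L1 := 8  bus=[BusRdX]  L1: P0=I P1=I P2=I P3=M  mem[L1]=90
18. P2: load  L0  bus=[-]  L0: P0=I P1=I P2=M P3=I  mem[L0]=26
19. P3: load  L4  bus=[BusRd]  L4: P0=S P1=S P2=I P3=S  mem[L4]=50
20. P2: load  L2  bus=[BusRd,Flush]  L2: P0=I P1=S P2=S P3=I  mem[L2]=5
21. P2: load  L6  bus=[BusRd]  L6: P0=I P1=I P2=S P3=I  mem[L6]=60
22. P2: store L6 := 7  bus=[BusRdX]  L6: P0=I P1=I P2=M P3=I  mem[L6]=60
23. P0: store L1 := 87  bus=[BusRdX,Flush]  L1: P0=M P1=I P2=I P3=I  mem[L1]=8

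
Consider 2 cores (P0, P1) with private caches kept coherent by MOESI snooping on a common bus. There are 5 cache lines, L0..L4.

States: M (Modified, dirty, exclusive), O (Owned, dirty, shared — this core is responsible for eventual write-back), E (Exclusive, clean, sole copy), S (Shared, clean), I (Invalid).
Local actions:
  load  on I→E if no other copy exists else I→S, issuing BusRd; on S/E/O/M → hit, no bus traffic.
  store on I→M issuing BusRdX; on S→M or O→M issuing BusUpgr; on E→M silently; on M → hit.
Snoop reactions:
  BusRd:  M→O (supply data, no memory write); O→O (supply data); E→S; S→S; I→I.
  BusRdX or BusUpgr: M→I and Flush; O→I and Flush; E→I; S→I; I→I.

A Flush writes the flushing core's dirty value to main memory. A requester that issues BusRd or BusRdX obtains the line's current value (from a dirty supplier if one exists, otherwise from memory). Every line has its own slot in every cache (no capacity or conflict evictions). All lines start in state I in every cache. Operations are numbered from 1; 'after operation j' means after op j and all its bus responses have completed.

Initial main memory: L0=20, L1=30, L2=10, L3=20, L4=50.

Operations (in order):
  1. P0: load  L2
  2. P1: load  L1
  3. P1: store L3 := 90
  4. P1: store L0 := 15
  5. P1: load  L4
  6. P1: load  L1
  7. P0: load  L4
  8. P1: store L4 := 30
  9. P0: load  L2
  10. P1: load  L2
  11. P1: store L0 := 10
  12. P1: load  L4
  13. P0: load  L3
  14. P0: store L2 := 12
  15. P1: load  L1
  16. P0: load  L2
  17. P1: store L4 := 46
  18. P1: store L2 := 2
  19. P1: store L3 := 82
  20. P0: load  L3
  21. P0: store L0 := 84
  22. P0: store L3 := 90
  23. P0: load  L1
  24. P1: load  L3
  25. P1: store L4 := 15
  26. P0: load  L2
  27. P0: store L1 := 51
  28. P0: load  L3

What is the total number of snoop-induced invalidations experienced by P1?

  op1 P0: load  L2 → E/I on L2; bus BusRd; mem=10
  op2 P1: load  L1 → I/E on L1; bus BusRd; mem=30
  op3 P1: store L3 := 90 → I/M on L3; bus BusRdX; mem=20
  op4 P1: store L0 := 15 → I/M on L0; bus BusRdX; mem=20
  op5 P1: load  L4 → I/E on L4; bus BusRd; mem=50
  op6 P1: load  L1 → I/E on L1; bus (none); mem=30
  op7 P0: load  L4 → S/S on L4; bus BusRd; mem=50
  op8 P1: store L4 := 30 → I/M on L4; bus BusUpgr; mem=50
  op9 P0: load  L2 → E/I on L2; bus (none); mem=10
  op10 P1: load  L2 → S/S on L2; bus BusRd; mem=10
  op11 P1: store L0 := 10 → I/M on L0; bus (none); mem=20
  op12 P1: load  L4 → I/M on L4; bus (none); mem=50
  op13 P0: load  L3 → S/O on L3; bus BusRd; mem=20
  op14 P0: store L2 := 12 → M/I on L2; bus BusUpgr; mem=10
  op15 P1: load  L1 → I/E on L1; bus (none); mem=30
  op16 P0: load  L2 → M/I on L2; bus (none); mem=10
  op17 P1: store L4 := 46 → I/M on L4; bus (none); mem=50
  op18 P1: store L2 := 2 → I/M on L2; bus BusRdX Flush; mem=12
  op19 P1: store L3 := 82 → I/M on L3; bus BusUpgr; mem=20
  op20 P0: load  L3 → S/O on L3; bus BusRd; mem=20
  op21 P0: store L0 := 84 → M/I on L0; bus BusRdX Flush; mem=10
  op22 P0: store L3 := 90 → M/I on L3; bus BusUpgr Flush; mem=82
  op23 P0: load  L1 → S/S on L1; bus BusRd; mem=30
  op24 P1: load  L3 → O/S on L3; bus BusRd; mem=82
  op25 P1: store L4 := 15 → I/M on L4; bus (none); mem=50
  op26 P0: load  L2 → S/O on L2; bus BusRd; mem=12
  op27 P0: store L1 := 51 → M/I on L1; bus BusUpgr; mem=30
  op28 P0: load  L3 → O/S on L3; bus (none); mem=82

invalidations = 4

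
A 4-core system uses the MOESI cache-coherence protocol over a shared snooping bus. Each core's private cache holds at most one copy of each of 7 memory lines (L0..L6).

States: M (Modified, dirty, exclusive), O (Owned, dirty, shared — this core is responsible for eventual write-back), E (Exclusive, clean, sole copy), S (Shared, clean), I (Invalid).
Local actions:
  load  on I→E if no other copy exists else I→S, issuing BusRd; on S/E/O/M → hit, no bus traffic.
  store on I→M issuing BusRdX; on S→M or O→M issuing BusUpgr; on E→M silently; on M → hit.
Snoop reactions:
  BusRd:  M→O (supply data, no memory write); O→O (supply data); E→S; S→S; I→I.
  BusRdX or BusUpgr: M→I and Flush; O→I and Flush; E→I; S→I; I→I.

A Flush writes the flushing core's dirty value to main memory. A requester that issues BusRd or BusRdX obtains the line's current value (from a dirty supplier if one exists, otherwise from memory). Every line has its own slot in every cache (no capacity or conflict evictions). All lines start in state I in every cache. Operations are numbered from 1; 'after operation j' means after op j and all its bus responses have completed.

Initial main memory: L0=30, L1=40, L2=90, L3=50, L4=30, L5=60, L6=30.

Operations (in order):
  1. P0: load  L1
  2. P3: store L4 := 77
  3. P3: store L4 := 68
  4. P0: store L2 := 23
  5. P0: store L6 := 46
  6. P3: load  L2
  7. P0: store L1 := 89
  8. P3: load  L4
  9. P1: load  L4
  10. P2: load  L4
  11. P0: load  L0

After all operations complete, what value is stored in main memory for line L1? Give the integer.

memory[L1] = 40

1. P0: load  L1  bus=[BusRd]  L1: P0=E P1=I P2=I P3=I  mem[L1]=40
2. P3: store L4 := 77  bus=[BusRdX]  L4: P0=I P1=I P2=I P3=M  mem[L4]=30
3. P3: store L4 := 68  bus=[-]  L4: P0=I P1=I P2=I P3=M  mem[L4]=30
4. P0: store L2 := 23  bus=[BusRdX]  L2: P0=M P1=I P2=I P3=I  mem[L2]=90
5. P0: store L6 := 46  bus=[BusRdX]  L6: P0=M P1=I P2=I P3=I  mem[L6]=30
6. P3: load  L2  bus=[BusRd]  L2: P0=O P1=I P2=I P3=S  mem[L2]=90
7. P0: store L1 := 89  bus=[-]  L1: P0=M P1=I P2=I P3=I  mem[L1]=40
8. P3: load  L4  bus=[-]  L4: P0=I P1=I P2=I P3=M  mem[L4]=30
9. P1: load  L4  bus=[BusRd]  L4: P0=I P1=S P2=I P3=O  mem[L4]=30
10. P2: load  L4  bus=[BusRd]  L4: P0=I P1=S P2=S P3=O  mem[L4]=30
11. P0: load  L0  bus=[BusRd]  L0: P0=E P1=I P2=I P3=I  mem[L0]=30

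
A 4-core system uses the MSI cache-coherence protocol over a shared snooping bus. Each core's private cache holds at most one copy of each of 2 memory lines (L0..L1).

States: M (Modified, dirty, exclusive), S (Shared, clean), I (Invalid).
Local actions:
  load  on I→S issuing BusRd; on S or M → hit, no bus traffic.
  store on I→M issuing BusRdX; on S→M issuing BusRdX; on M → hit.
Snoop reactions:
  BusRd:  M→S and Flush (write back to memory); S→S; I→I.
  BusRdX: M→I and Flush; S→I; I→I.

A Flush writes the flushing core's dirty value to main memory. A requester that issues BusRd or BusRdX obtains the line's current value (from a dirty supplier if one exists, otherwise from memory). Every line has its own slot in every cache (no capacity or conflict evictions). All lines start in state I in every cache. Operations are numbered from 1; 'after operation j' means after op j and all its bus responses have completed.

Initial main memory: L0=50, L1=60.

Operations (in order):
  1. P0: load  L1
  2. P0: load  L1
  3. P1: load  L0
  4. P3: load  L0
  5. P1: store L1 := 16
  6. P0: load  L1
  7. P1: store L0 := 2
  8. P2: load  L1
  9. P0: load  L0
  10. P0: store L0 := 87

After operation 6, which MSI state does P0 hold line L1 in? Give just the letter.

  op1 P0: load  L1 → S/I/I/I on L1; bus BusRd; mem=60
  op2 P0: load  L1 → S/I/I/I on L1; bus (none); mem=60
  op3 P1: load  L0 → I/S/I/I on L0; bus BusRd; mem=50
  op4 P3: load  L0 → I/S/I/S on L0; bus BusRd; mem=50
  op5 P1: store L1 := 16 → I/M/I/I on L1; bus BusRdX; mem=60
  op6 P0: load  L1 → S/S/I/I on L1; bus BusRd Flush; mem=16
  op7 P1: store L0 := 2 → I/M/I/I on L0; bus BusRdX; mem=50
  op8 P2: load  L1 → S/S/S/I on L1; bus BusRd; mem=16
  op9 P0: load  L0 → S/S/I/I on L0; bus BusRd Flush; mem=2
  op10 P0: store L0 := 87 → M/I/I/I on L0; bus BusRdX; mem=2

state = S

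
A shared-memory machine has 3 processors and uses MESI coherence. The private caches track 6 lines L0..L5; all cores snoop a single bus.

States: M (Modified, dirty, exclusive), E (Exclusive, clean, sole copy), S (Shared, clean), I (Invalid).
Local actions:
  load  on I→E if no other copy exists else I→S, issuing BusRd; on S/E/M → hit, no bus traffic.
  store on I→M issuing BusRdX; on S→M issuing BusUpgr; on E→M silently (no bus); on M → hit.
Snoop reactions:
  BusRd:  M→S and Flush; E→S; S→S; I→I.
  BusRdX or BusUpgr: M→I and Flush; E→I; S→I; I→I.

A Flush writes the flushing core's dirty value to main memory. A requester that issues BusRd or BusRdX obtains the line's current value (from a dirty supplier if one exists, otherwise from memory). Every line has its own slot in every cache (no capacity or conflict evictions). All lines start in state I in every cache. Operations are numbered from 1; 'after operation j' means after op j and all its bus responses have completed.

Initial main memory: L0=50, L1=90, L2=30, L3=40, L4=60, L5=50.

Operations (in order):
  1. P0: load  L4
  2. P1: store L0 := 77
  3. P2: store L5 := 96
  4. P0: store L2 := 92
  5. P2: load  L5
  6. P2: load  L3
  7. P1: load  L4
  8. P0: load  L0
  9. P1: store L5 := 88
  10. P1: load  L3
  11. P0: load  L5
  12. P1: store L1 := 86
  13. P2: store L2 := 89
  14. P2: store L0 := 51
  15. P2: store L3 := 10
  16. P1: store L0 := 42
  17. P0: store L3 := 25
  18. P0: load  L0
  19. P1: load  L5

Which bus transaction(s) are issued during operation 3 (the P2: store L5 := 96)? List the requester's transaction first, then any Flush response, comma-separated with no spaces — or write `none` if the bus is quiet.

bus = BusRdX

step 1: P0: load  L4  ⟶  EII  (L4)  txn=BusRd  M[L4]=60
step 2: P1: store L0 := 77  ⟶  IMI  (L0)  txn=BusRdX  M[L0]=50
step 3: P2: store L5 := 96  ⟶  IIM  (L5)  txn=BusRdX  M[L5]=50
step 4: P0: store L2 := 92  ⟶  MII  (L2)  txn=BusRdX  M[L2]=30
step 5: P2: load  L5  ⟶  IIM  (L5)  txn=∅  M[L5]=50
step 6: P2: load  L3  ⟶  IIE  (L3)  txn=BusRd  M[L3]=40
step 7: P1: load  L4  ⟶  SSI  (L4)  txn=BusRd  M[L4]=60
step 8: P0: load  L0  ⟶  SSI  (L0)  txn=BusRd+Flush  M[L0]=77
step 9: P1: store L5 := 88  ⟶  IMI  (L5)  txn=BusRdX+Flush  M[L5]=96
step 10: P1: load  L3  ⟶  ISS  (L3)  txn=BusRd  M[L3]=40
step 11: P0: load  L5  ⟶  SSI  (L5)  txn=BusRd+Flush  M[L5]=88
step 12: P1: store L1 := 86  ⟶  IMI  (L1)  txn=BusRdX  M[L1]=90
step 13: P2: store L2 := 89  ⟶  IIM  (L2)  txn=BusRdX+Flush  M[L2]=92
step 14: P2: store L0 := 51  ⟶  IIM  (L0)  txn=BusRdX  M[L0]=77
step 15: P2: store L3 := 10  ⟶  IIM  (L3)  txn=BusUpgr  M[L3]=40
step 16: P1: store L0 := 42  ⟶  IMI  (L0)  txn=BusRdX+Flush  M[L0]=51
step 17: P0: store L3 := 25  ⟶  MII  (L3)  txn=BusRdX+Flush  M[L3]=10
step 18: P0: load  L0  ⟶  SSI  (L0)  txn=BusRd+Flush  M[L0]=42
step 19: P1: load  L5  ⟶  SSI  (L5)  txn=∅  M[L5]=88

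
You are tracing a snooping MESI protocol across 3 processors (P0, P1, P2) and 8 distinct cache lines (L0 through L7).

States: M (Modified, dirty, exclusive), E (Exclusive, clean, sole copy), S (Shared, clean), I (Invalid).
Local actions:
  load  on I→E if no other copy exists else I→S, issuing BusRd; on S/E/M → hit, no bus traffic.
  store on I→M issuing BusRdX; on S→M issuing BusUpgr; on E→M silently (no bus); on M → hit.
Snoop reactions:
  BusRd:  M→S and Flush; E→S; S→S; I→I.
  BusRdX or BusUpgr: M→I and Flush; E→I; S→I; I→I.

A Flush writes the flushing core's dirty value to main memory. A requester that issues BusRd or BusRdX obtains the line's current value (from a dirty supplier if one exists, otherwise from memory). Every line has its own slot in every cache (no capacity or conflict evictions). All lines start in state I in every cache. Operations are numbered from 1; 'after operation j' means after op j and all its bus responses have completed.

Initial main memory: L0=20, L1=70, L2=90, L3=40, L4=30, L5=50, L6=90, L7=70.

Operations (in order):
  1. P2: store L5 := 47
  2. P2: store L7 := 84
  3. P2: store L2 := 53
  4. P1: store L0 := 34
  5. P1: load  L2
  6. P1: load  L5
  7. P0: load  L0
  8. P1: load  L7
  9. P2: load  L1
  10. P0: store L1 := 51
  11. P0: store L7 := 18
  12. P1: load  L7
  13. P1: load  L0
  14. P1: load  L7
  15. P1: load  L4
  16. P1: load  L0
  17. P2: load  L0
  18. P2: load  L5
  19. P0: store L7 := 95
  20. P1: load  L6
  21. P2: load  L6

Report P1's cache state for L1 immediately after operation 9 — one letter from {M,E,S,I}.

step 1: P2: store L5 := 47  ⟶  IIM  (L5)  txn=BusRdX  M[L5]=50
step 2: P2: store L7 := 84  ⟶  IIM  (L7)  txn=BusRdX  M[L7]=70
step 3: P2: store L2 := 53  ⟶  IIM  (L2)  txn=BusRdX  M[L2]=90
step 4: P1: store L0 := 34  ⟶  IMI  (L0)  txn=BusRdX  M[L0]=20
step 5: P1: load  L2  ⟶  ISS  (L2)  txn=BusRd+Flush  M[L2]=53
step 6: P1: load  L5  ⟶  ISS  (L5)  txn=BusRd+Flush  M[L5]=47
step 7: P0: load  L0  ⟶  SSI  (L0)  txn=BusRd+Flush  M[L0]=34
step 8: P1: load  L7  ⟶  ISS  (L7)  txn=BusRd+Flush  M[L7]=84
step 9: P2: load  L1  ⟶  IIE  (L1)  txn=BusRd  M[L1]=70
step 10: P0: store L1 := 51  ⟶  MII  (L1)  txn=BusRdX  M[L1]=70
step 11: P0: store L7 := 18  ⟶  MII  (L7)  txn=BusRdX  M[L7]=84
step 12: P1: load  L7  ⟶  SSI  (L7)  txn=BusRd+Flush  M[L7]=18
step 13: P1: load  L0  ⟶  SSI  (L0)  txn=∅  M[L0]=34
step 14: P1: load  L7  ⟶  SSI  (L7)  txn=∅  M[L7]=18
step 15: P1: load  L4  ⟶  IEI  (L4)  txn=BusRd  M[L4]=30
step 16: P1: load  L0  ⟶  SSI  (L0)  txn=∅  M[L0]=34
step 17: P2: load  L0  ⟶  SSS  (L0)  txn=BusRd  M[L0]=34
step 18: P2: load  L5  ⟶  ISS  (L5)  txn=∅  M[L5]=47
step 19: P0: store L7 := 95  ⟶  MII  (L7)  txn=BusUpgr  M[L7]=18
step 20: P1: load  L6  ⟶  IEI  (L6)  txn=BusRd  M[L6]=90
step 21: P2: load  L6  ⟶  ISS  (L6)  txn=BusRd  M[L6]=90

state = I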